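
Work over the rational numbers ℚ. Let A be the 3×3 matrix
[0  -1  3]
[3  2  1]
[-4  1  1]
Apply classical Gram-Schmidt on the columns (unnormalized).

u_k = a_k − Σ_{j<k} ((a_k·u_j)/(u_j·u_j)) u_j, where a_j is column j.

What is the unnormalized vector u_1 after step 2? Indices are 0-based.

u_1 = (-1, 44/25, 33/25)

Step 1: u_0 = a_0 = (0, 3, -4).
Step 2: u_1 = a_1 − (2/25)·u_0 = (-1, 44/25, 33/25).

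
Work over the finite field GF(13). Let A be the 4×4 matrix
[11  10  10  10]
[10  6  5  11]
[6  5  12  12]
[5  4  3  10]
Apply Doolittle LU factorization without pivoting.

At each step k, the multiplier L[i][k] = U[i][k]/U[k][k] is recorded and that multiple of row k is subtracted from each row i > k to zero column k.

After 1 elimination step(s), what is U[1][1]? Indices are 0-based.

Step 1: pivot at (0,0) is 11.
  row1 ← row1 − (8)·row0  ⇒  L[1][0]=8, U row1=(0, 4, 3, 9)
  row2 ← row2 − (10)·row0  ⇒  L[2][0]=10, U row2=(0, 9, 3, 3)
  row3 ← row3 − (4)·row0  ⇒  L[3][0]=4, U row3=(0, 3, 2, 9)

U[1][1] = 4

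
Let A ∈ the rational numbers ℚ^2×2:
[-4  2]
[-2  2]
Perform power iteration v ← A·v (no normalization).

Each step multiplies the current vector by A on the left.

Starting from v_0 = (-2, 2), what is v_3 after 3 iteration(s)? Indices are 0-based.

v_0 = (-2, 2).
v_1 = A·v_0 = (12, 8).
v_2 = A·v_1 = (-32, -8).
v_3 = A·v_2 = (112, 48).

v_3 = (112, 48)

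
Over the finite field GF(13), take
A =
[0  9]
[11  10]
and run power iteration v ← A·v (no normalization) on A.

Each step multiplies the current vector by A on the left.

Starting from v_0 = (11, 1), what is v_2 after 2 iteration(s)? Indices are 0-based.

v_0 = (11, 1).
v_1 = A·v_0 = (9, 1).
v_2 = A·v_1 = (9, 5).

v_2 = (9, 5)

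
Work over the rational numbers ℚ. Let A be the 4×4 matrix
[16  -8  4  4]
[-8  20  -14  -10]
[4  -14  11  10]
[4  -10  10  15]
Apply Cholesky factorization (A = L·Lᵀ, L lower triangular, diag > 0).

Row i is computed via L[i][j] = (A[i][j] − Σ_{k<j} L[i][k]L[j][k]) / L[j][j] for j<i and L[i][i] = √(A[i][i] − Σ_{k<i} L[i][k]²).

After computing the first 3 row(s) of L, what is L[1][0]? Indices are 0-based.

Step 1: L[0][0] = √(16) = 4.
  L[1][0] = (-8) / L[0][0] = -2.
Step 2: L[1][1] = √(16) = 4.
  L[2][0] = (4) / L[0][0] = 1.
  L[2][1] = (-12) / L[1][1] = -3.
Step 3: L[2][2] = √(1) = 1.

L[1][0] = -2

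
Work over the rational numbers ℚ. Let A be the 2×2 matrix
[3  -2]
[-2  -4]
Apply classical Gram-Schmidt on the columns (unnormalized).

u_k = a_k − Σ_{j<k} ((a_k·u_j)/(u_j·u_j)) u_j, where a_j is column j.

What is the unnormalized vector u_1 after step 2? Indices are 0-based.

u_1 = (-32/13, -48/13)

Step 1: u_0 = a_0 = (3, -2).
Step 2: u_1 = a_1 − (2/13)·u_0 = (-32/13, -48/13).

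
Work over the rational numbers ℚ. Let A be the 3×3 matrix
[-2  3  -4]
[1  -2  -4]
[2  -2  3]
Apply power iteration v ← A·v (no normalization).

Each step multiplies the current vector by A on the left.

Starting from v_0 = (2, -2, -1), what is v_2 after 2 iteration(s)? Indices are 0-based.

v_0 = (2, -2, -1).
v_1 = A·v_0 = (-6, 10, 5).
v_2 = A·v_1 = (22, -46, -17).

v_2 = (22, -46, -17)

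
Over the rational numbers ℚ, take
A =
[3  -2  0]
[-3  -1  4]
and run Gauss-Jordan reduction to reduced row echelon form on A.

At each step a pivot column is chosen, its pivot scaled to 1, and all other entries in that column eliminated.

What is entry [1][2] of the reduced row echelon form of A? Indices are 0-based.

step 1: normalize row 0 (÷3) = (1, -2/3, 0)
  row 1: subtract -3×row0 = (0, -3, 4)
step 2: normalize row 1 (÷-3) = (0, 1, -4/3)
  row 0: subtract -2/3×row1 = (1, 0, -8/9)

M[1][2] = -4/3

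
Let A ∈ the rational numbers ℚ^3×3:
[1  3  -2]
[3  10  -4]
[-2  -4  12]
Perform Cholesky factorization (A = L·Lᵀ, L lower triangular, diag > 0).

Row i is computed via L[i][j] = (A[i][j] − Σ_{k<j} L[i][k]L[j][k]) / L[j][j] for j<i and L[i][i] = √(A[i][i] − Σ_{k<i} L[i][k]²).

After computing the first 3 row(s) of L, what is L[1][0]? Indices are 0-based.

Step 1: L[0][0] = √(1) = 1.
  L[1][0] = (3) / L[0][0] = 3.
Step 2: L[1][1] = √(1) = 1.
  L[2][0] = (-2) / L[0][0] = -2.
  L[2][1] = (2) / L[1][1] = 2.
Step 3: L[2][2] = √(4) = 2.

L[1][0] = 3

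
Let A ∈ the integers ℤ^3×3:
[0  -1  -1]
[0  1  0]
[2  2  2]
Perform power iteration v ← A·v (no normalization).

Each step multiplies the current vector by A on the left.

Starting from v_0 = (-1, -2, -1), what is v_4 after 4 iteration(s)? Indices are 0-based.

v_0 = (-1, -2, -1).
v_1 = A·v_0 = (3, -2, -8).
v_2 = A·v_1 = (10, -2, -14).
v_3 = A·v_2 = (16, -2, -12).
v_4 = A·v_3 = (14, -2, 4).

v_4 = (14, -2, 4)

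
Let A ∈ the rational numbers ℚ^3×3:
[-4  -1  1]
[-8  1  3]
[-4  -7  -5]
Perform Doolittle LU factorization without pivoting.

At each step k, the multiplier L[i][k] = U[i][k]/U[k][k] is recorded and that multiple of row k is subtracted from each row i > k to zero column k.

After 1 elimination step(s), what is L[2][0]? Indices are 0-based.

L[2][0] = 1

Step 1: pivot at (0,0) is -4.
  row1 ← row1 − (2)·row0  ⇒  L[1][0]=2, U row1=(0, 3, 1)
  row2 ← row2 − (1)·row0  ⇒  L[2][0]=1, U row2=(0, -6, -6)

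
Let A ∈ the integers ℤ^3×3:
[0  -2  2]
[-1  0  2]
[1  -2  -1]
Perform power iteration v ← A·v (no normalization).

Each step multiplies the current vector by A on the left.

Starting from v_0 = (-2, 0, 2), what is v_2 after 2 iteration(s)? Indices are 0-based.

v_2 = (-20, -12, -4)

v_0 = (-2, 0, 2).
v_1 = A·v_0 = (4, 6, -4).
v_2 = A·v_1 = (-20, -12, -4).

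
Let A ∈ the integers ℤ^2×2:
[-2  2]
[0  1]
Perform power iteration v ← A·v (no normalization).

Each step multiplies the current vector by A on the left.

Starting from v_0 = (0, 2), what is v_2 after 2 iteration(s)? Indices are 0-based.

v_0 = (0, 2).
v_1 = A·v_0 = (4, 2).
v_2 = A·v_1 = (-4, 2).

v_2 = (-4, 2)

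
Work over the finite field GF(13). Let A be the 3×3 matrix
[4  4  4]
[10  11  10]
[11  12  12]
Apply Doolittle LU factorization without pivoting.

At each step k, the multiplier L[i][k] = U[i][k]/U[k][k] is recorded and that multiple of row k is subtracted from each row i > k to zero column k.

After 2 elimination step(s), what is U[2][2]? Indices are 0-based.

U[2][2] = 1

[col 0] pivot 4
  R1 -= 9*R0 → (0, 1, 0)  (L[1][0] := 9)
  R2 -= 6*R0 → (0, 1, 1)  (L[2][0] := 6)
[col 1] pivot 1
  R2 -= 1*R1 → (0, 0, 1)  (L[2][1] := 1)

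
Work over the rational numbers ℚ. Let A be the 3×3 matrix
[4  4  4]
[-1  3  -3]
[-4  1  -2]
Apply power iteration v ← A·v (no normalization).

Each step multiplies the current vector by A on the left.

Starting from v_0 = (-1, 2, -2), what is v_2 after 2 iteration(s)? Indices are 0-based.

v_0 = (-1, 2, -2).
v_1 = A·v_0 = (-4, 13, 10).
v_2 = A·v_1 = (76, 13, 9).

v_2 = (76, 13, 9)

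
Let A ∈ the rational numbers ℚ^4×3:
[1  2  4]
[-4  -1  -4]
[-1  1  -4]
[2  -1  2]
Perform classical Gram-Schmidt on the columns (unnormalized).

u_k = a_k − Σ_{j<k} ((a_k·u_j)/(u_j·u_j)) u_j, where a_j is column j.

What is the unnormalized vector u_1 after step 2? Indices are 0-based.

Step 1: u_0 = a_0 = (1, -4, -1, 2).
Step 2: u_1 = a_1 − (3/22)·u_0 = (41/22, -5/11, 25/22, -14/11).

u_1 = (41/22, -5/11, 25/22, -14/11)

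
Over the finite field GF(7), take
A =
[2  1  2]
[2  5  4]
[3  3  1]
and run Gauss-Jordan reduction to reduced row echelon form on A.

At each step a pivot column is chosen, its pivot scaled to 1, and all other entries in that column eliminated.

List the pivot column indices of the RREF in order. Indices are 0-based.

pivot columns: 0, 1, 2

step 1: normalize row 0 (÷2) = (1, 4, 1)
  row 1: subtract 2×row0 = (0, 4, 2)
  row 2: subtract 3×row0 = (0, 5, 5)
step 2: normalize row 1 (÷4) = (0, 1, 4)
  row 0: subtract 4×row1 = (1, 0, 6)
  row 2: subtract 5×row1 = (0, 0, 6)
step 3: normalize row 2 (÷6) = (0, 0, 1)
  row 0: subtract 6×row2 = (1, 0, 0)
  row 1: subtract 4×row2 = (0, 1, 0)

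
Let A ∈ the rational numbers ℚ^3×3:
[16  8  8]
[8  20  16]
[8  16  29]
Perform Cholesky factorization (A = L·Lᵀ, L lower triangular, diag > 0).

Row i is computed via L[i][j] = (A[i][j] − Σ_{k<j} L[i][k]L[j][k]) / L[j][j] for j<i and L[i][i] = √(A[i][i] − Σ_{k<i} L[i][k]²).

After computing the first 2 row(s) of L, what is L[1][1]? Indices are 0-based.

L[1][1] = 4

Step 1: L[0][0] = √(16) = 4.
  L[1][0] = (8) / L[0][0] = 2.
Step 2: L[1][1] = √(16) = 4.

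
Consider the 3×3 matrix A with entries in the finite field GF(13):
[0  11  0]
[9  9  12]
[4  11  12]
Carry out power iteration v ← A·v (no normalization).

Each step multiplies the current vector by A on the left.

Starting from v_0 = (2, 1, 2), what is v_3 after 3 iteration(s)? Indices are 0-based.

v_3 = (10, 9, 2)

v_0 = (2, 1, 2).
v_1 = A·v_0 = (11, 12, 4).
v_2 = A·v_1 = (2, 8, 3).
v_3 = A·v_2 = (10, 9, 2).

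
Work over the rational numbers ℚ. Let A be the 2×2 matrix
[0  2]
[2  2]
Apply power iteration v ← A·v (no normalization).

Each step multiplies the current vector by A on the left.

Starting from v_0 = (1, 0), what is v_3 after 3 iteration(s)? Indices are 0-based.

v_3 = (8, 16)

v_0 = (1, 0).
v_1 = A·v_0 = (0, 2).
v_2 = A·v_1 = (4, 4).
v_3 = A·v_2 = (8, 16).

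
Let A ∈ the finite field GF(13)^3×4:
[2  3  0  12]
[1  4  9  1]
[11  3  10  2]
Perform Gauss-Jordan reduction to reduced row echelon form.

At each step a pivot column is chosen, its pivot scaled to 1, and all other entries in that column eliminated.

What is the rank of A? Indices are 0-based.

rank = 3

pivot(0,0)=2: scale R0 → (1, 8, 0, 6)
  clear (1,0): R1 −= (1)R0 → (0, 9, 9, 8)
  clear (2,0): R2 −= (11)R0 → (0, 6, 10, 1)
pivot(1,1)=9: scale R1 → (0, 1, 1, 11)
  clear (0,1): R0 −= (8)R1 → (1, 0, 5, 9)
  clear (2,1): R2 −= (6)R1 → (0, 0, 4, 0)
pivot(2,2)=4: scale R2 → (0, 0, 1, 0)
  clear (0,2): R0 −= (5)R2 → (1, 0, 0, 9)
  clear (1,2): R1 −= (1)R2 → (0, 1, 0, 11)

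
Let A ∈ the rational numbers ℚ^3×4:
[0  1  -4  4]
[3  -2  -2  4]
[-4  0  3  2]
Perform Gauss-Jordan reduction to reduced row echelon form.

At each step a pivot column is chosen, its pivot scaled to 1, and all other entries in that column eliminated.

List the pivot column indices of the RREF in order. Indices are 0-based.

pivot columns: 0, 1, 2

[1] R0 <-> R1
[1] R0 /= 3  ⇒  (1, -2/3, -2/3, 4/3)
     R2 -= -4·R0  ⇒  (0, -8/3, 1/3, 22/3)
[2] R1 /= 1  ⇒  (0, 1, -4, 4)
     R0 -= -2/3·R1  ⇒  (1, 0, -10/3, 4)
     R2 -= -8/3·R1  ⇒  (0, 0, -31/3, 18)
[3] R2 /= -31/3  ⇒  (0, 0, 1, -54/31)
     R0 -= -10/3·R2  ⇒  (1, 0, 0, -56/31)
     R1 -= -4·R2  ⇒  (0, 1, 0, -92/31)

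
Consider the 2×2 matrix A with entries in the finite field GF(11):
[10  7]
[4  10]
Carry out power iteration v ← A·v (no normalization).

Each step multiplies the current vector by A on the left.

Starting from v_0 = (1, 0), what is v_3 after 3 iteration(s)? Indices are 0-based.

v_0 = (1, 0).
v_1 = A·v_0 = (10, 4).
v_2 = A·v_1 = (7, 3).
v_3 = A·v_2 = (3, 3).

v_3 = (3, 3)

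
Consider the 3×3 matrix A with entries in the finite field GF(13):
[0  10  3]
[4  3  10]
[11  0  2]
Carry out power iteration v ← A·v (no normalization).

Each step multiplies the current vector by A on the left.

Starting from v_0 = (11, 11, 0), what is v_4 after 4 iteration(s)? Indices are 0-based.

v_4 = (5, 8, 2)

v_0 = (11, 11, 0).
v_1 = A·v_0 = (6, 12, 4).
v_2 = A·v_1 = (2, 9, 9).
v_3 = A·v_2 = (0, 8, 1).
v_4 = A·v_3 = (5, 8, 2).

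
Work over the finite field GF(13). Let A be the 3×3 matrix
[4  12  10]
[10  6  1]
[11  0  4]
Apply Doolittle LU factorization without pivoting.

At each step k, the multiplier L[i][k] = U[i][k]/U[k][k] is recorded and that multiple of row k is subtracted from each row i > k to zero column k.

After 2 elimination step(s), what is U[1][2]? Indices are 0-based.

U[1][2] = 2

k=0: U[0][0]=4
  eliminate (1,0): mult=9, new row 1: (0, 2, 2); set L[1][0]=9
  eliminate (2,0): mult=6, new row 2: (0, 6, 9); set L[2][0]=6
k=1: U[1][1]=2
  eliminate (2,1): mult=3, new row 2: (0, 0, 3); set L[2][1]=3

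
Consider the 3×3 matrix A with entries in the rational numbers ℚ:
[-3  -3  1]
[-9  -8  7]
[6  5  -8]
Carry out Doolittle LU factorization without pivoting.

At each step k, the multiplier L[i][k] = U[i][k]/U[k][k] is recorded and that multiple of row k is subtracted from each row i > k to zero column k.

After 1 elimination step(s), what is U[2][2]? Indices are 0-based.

U[2][2] = -6

k=0: U[0][0]=-3
  eliminate (1,0): mult=3, new row 1: (0, 1, 4); set L[1][0]=3
  eliminate (2,0): mult=-2, new row 2: (0, -1, -6); set L[2][0]=-2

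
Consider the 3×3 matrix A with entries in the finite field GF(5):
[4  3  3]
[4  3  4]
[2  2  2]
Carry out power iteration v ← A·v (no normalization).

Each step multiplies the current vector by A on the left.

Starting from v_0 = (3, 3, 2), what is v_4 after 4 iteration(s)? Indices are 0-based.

v_4 = (0, 2, 1)

v_0 = (3, 3, 2).
v_1 = A·v_0 = (2, 4, 1).
v_2 = A·v_1 = (3, 4, 4).
v_3 = A·v_2 = (1, 0, 2).
v_4 = A·v_3 = (0, 2, 1).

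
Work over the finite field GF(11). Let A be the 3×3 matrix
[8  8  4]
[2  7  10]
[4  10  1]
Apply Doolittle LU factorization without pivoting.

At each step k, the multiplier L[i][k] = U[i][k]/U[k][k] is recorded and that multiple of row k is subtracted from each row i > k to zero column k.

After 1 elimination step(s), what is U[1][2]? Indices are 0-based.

U[1][2] = 9

[col 0] pivot 8
  R1 -= 3*R0 → (0, 5, 9)  (L[1][0] := 3)
  R2 -= 6*R0 → (0, 6, 10)  (L[2][0] := 6)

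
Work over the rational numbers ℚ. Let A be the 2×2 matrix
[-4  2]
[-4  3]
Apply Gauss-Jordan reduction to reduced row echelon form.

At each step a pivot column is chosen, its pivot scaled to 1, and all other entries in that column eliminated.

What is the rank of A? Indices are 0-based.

rank = 2

step 1: normalize row 0 (÷-4) = (1, -1/2)
  row 1: subtract -4×row0 = (0, 1)
step 2: normalize row 1 (÷1) = (0, 1)
  row 0: subtract -1/2×row1 = (1, 0)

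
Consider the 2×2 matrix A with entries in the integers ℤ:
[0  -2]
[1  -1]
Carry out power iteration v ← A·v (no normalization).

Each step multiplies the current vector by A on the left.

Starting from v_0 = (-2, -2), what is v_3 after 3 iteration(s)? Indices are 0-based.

v_3 = (-8, -4)

v_0 = (-2, -2).
v_1 = A·v_0 = (4, 0).
v_2 = A·v_1 = (0, 4).
v_3 = A·v_2 = (-8, -4).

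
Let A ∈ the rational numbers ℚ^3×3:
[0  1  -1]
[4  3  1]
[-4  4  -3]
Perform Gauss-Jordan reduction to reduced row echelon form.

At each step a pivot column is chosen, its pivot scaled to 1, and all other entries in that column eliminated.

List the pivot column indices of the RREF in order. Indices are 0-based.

pivot columns: 0, 1, 2

[1] R0 <-> R1
[1] R0 /= 4  ⇒  (1, 3/4, 1/4)
     R2 -= -4·R0  ⇒  (0, 7, -2)
[2] R1 /= 1  ⇒  (0, 1, -1)
     R0 -= 3/4·R1  ⇒  (1, 0, 1)
     R2 -= 7·R1  ⇒  (0, 0, 5)
[3] R2 /= 5  ⇒  (0, 0, 1)
     R0 -= 1·R2  ⇒  (1, 0, 0)
     R1 -= -1·R2  ⇒  (0, 1, 0)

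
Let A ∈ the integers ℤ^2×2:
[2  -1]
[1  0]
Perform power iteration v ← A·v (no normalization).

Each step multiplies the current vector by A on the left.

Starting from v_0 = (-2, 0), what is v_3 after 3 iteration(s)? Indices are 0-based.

v_0 = (-2, 0).
v_1 = A·v_0 = (-4, -2).
v_2 = A·v_1 = (-6, -4).
v_3 = A·v_2 = (-8, -6).

v_3 = (-8, -6)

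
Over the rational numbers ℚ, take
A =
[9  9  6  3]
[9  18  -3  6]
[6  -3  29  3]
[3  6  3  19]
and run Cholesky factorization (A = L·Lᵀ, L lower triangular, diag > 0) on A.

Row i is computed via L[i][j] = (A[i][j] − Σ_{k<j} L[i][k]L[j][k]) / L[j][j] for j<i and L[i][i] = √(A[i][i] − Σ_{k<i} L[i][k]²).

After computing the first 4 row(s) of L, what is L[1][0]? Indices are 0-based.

Step 1: L[0][0] = √(9) = 3.
  L[1][0] = (9) / L[0][0] = 3.
Step 2: L[1][1] = √(9) = 3.
  L[2][0] = (6) / L[0][0] = 2.
  L[2][1] = (-9) / L[1][1] = -3.
Step 3: L[2][2] = √(16) = 4.
  L[3][0] = (3) / L[0][0] = 1.
  L[3][1] = (3) / L[1][1] = 1.
  L[3][2] = (4) / L[2][2] = 1.
Step 4: L[3][3] = √(16) = 4.

L[1][0] = 3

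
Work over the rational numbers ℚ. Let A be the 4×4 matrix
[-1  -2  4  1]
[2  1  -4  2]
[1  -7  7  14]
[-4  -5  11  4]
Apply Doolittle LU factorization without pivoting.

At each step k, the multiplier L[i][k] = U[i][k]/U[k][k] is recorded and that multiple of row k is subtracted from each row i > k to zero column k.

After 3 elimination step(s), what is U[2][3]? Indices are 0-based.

U[2][3] = 3

[col 0] pivot -1
  R1 -= -2*R0 → (0, -3, 4, 4)  (L[1][0] := -2)
  R2 -= -1*R0 → (0, -9, 11, 15)  (L[2][0] := -1)
  R3 -= 4*R0 → (0, 3, -5, 0)  (L[3][0] := 4)
[col 1] pivot -3
  R2 -= 3*R1 → (0, 0, -1, 3)  (L[2][1] := 3)
  R3 -= -1*R1 → (0, 0, -1, 4)  (L[3][1] := -1)
[col 2] pivot -1
  R3 -= 1*R2 → (0, 0, 0, 1)  (L[3][2] := 1)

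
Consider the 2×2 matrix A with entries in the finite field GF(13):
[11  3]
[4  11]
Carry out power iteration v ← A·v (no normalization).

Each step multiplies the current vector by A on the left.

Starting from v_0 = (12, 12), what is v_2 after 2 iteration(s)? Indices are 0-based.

v_0 = (12, 12).
v_1 = A·v_0 = (12, 11).
v_2 = A·v_1 = (9, 0).

v_2 = (9, 0)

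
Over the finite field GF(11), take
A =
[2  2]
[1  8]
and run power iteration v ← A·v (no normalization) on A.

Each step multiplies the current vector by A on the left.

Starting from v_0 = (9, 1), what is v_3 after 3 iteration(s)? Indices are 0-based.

v_3 = (9, 2)

v_0 = (9, 1).
v_1 = A·v_0 = (9, 6).
v_2 = A·v_1 = (8, 2).
v_3 = A·v_2 = (9, 2).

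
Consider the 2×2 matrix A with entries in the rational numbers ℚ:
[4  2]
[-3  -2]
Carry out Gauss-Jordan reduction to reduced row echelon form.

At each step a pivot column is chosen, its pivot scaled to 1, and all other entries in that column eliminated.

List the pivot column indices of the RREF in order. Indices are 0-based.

pivot columns: 0, 1

step 1: normalize row 0 (÷4) = (1, 1/2)
  row 1: subtract -3×row0 = (0, -1/2)
step 2: normalize row 1 (÷-1/2) = (0, 1)
  row 0: subtract 1/2×row1 = (1, 0)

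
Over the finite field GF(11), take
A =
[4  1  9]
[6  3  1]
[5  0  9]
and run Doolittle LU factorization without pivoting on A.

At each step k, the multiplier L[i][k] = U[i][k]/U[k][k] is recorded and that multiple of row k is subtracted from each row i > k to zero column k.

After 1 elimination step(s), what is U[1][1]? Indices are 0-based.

Step 1: pivot at (0,0) is 4.
  row1 ← row1 − (7)·row0  ⇒  L[1][0]=7, U row1=(0, 7, 4)
  row2 ← row2 − (4)·row0  ⇒  L[2][0]=4, U row2=(0, 7, 6)

U[1][1] = 7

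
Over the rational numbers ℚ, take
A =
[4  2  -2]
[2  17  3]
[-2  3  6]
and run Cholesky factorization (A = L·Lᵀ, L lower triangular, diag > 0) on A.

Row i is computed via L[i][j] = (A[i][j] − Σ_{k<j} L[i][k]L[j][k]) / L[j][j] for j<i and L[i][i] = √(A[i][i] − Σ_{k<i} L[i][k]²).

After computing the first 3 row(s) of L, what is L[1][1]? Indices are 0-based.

Step 1: L[0][0] = √(4) = 2.
  L[1][0] = (2) / L[0][0] = 1.
Step 2: L[1][1] = √(16) = 4.
  L[2][0] = (-2) / L[0][0] = -1.
  L[2][1] = (4) / L[1][1] = 1.
Step 3: L[2][2] = √(4) = 2.

L[1][1] = 4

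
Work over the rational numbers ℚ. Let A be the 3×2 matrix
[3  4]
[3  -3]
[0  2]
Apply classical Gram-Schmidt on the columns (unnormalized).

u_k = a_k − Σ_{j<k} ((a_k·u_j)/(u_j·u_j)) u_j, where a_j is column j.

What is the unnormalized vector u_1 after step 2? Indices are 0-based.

u_1 = (7/2, -7/2, 2)

Step 1: u_0 = a_0 = (3, 3, 0).
Step 2: u_1 = a_1 − (1/6)·u_0 = (7/2, -7/2, 2).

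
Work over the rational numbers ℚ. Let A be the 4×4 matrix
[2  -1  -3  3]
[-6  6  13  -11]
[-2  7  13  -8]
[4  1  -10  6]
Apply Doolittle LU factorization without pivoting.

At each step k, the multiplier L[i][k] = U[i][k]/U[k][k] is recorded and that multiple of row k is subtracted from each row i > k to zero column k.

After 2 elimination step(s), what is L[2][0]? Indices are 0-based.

Step 1: pivot at (0,0) is 2.
  row1 ← row1 − (-3)·row0  ⇒  L[1][0]=-3, U row1=(0, 3, 4, -2)
  row2 ← row2 − (-1)·row0  ⇒  L[2][0]=-1, U row2=(0, 6, 10, -5)
  row3 ← row3 − (2)·row0  ⇒  L[3][0]=2, U row3=(0, 3, -4, 0)
Step 2: pivot at (1,1) is 3.
  row2 ← row2 − (2)·row1  ⇒  L[2][1]=2, U row2=(0, 0, 2, -1)
  row3 ← row3 − (1)·row1  ⇒  L[3][1]=1, U row3=(0, 0, -8, 2)

L[2][0] = -1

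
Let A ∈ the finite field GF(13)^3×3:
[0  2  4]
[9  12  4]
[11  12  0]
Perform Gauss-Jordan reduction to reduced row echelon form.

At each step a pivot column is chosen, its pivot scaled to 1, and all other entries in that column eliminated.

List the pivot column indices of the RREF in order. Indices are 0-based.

pivot columns: 0, 1, 2

step 1: exchange rows 0,1
step 1: normalize row 0 (÷9) = (1, 10, 12)
  row 2: subtract 11×row0 = (0, 6, 11)
step 2: normalize row 1 (÷2) = (0, 1, 2)
  row 0: subtract 10×row1 = (1, 0, 5)
  row 2: subtract 6×row1 = (0, 0, 12)
step 3: normalize row 2 (÷12) = (0, 0, 1)
  row 0: subtract 5×row2 = (1, 0, 0)
  row 1: subtract 2×row2 = (0, 1, 0)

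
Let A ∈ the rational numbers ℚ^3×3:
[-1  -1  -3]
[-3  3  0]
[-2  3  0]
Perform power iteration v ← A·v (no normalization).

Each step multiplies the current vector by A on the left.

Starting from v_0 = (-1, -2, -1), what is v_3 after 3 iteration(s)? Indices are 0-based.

v_3 = (81, -108, -99)

v_0 = (-1, -2, -1).
v_1 = A·v_0 = (6, -3, -4).
v_2 = A·v_1 = (9, -27, -21).
v_3 = A·v_2 = (81, -108, -99).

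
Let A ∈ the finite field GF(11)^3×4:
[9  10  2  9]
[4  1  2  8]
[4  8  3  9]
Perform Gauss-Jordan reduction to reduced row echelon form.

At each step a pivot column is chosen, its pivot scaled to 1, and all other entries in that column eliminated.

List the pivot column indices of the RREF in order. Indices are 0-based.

pivot columns: 0, 1, 2

step 1: normalize row 0 (÷9) = (1, 6, 10, 1)
  row 1: subtract 4×row0 = (0, 10, 6, 4)
  row 2: subtract 4×row0 = (0, 6, 7, 5)
step 2: normalize row 1 (÷10) = (0, 1, 5, 7)
  row 0: subtract 6×row1 = (1, 0, 2, 3)
  row 2: subtract 6×row1 = (0, 0, 10, 7)
step 3: normalize row 2 (÷10) = (0, 0, 1, 4)
  row 0: subtract 2×row2 = (1, 0, 0, 6)
  row 1: subtract 5×row2 = (0, 1, 0, 9)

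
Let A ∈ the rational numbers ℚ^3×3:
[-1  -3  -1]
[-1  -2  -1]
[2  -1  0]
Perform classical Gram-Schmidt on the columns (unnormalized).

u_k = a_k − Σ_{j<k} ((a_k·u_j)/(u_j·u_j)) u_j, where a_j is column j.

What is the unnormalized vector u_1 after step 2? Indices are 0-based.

Step 1: u_0 = a_0 = (-1, -1, 2).
Step 2: u_1 = a_1 − (1/2)·u_0 = (-5/2, -3/2, -2).

u_1 = (-5/2, -3/2, -2)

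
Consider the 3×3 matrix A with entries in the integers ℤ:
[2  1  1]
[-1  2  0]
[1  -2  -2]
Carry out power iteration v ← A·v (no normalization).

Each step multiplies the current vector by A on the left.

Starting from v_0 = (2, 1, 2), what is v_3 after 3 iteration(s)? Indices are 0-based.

v_3 = (28, -24, -6)

v_0 = (2, 1, 2).
v_1 = A·v_0 = (7, 0, -4).
v_2 = A·v_1 = (10, -7, 15).
v_3 = A·v_2 = (28, -24, -6).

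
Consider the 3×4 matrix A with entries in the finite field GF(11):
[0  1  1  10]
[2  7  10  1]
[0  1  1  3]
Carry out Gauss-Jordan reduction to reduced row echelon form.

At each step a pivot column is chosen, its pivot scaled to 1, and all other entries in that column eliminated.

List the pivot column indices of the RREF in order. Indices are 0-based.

pivot columns: 0, 1, 3

[1] R0 <-> R1
[1] R0 /= 2  ⇒  (1, 9, 5, 6)
[2] R1 /= 1  ⇒  (0, 1, 1, 10)
     R0 -= 9·R1  ⇒  (1, 0, 7, 4)
     R2 -= 1·R1  ⇒  (0, 0, 0, 4)
column 2 empty below row 2
[3] R2 /= 4  ⇒  (0, 0, 0, 1)
     R0 -= 4·R2  ⇒  (1, 0, 7, 0)
     R1 -= 10·R2  ⇒  (0, 1, 1, 0)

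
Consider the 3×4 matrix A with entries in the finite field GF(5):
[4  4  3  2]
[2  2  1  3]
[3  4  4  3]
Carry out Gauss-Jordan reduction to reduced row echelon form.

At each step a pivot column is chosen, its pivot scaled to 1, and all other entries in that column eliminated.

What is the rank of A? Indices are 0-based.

rank = 3

step 1: normalize row 0 (÷4) = (1, 1, 2, 3)
  row 1: subtract 2×row0 = (0, 0, 2, 2)
  row 2: subtract 3×row0 = (0, 1, 3, 4)
step 2: exchange rows 1,2
step 2: normalize row 1 (÷1) = (0, 1, 3, 4)
  row 0: subtract 1×row1 = (1, 0, 4, 4)
step 3: normalize row 2 (÷2) = (0, 0, 1, 1)
  row 0: subtract 4×row2 = (1, 0, 0, 0)
  row 1: subtract 3×row2 = (0, 1, 0, 1)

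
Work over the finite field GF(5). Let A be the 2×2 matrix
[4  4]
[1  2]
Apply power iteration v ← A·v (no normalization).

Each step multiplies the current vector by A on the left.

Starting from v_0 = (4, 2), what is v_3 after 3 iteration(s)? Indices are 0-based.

v_0 = (4, 2).
v_1 = A·v_0 = (4, 3).
v_2 = A·v_1 = (3, 0).
v_3 = A·v_2 = (2, 3).

v_3 = (2, 3)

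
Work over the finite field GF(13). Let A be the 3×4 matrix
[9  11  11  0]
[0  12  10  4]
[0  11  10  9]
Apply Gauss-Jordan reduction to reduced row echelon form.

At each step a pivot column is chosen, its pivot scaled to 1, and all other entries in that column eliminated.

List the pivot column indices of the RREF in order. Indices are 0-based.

pivot columns: 0, 1, 2

pivot(0,0)=9: scale R0 → (1, 7, 7, 0)
pivot(1,1)=12: scale R1 → (0, 1, 3, 9)
  clear (0,1): R0 −= (7)R1 → (1, 0, 12, 2)
  clear (2,1): R2 −= (11)R1 → (0, 0, 3, 1)
pivot(2,2)=3: scale R2 → (0, 0, 1, 9)
  clear (0,2): R0 −= (12)R2 → (1, 0, 0, 11)
  clear (1,2): R1 −= (3)R2 → (0, 1, 0, 8)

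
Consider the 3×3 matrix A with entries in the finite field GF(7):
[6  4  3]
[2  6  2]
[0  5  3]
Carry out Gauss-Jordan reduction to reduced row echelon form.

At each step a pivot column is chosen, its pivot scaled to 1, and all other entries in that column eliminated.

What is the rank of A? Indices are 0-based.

pivot(0,0)=6: scale R0 → (1, 3, 4)
  clear (1,0): R1 −= (2)R0 → (0, 0, 1)
pivot(1,1): swap R1↔R2
pivot(1,1)=5: scale R1 → (0, 1, 2)
  clear (0,1): R0 −= (3)R1 → (1, 0, 5)
pivot(2,2)=1: scale R2 → (0, 0, 1)
  clear (0,2): R0 −= (5)R2 → (1, 0, 0)
  clear (1,2): R1 −= (2)R2 → (0, 1, 0)

rank = 3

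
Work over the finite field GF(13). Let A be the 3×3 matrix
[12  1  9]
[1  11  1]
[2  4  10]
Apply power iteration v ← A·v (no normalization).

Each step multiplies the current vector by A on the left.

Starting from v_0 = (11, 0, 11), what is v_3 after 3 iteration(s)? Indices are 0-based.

v_0 = (11, 0, 11).
v_1 = A·v_0 = (10, 9, 2).
v_2 = A·v_1 = (4, 7, 11).
v_3 = A·v_2 = (11, 1, 3).

v_3 = (11, 1, 3)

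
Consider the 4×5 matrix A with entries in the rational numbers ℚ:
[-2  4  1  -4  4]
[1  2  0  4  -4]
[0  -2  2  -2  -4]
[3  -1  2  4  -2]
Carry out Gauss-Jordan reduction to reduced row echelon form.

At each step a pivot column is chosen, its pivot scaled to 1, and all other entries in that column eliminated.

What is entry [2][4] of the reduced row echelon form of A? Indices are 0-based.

M[2][4] = -4

step 1: normalize row 0 (÷-2) = (1, -2, -1/2, 2, -2)
  row 1: subtract 1×row0 = (0, 4, 1/2, 2, -2)
  row 3: subtract 3×row0 = (0, 5, 7/2, -2, 4)
step 2: normalize row 1 (÷4) = (0, 1, 1/8, 1/2, -1/2)
  row 0: subtract -2×row1 = (1, 0, -1/4, 3, -3)
  row 2: subtract -2×row1 = (0, 0, 9/4, -1, -5)
  row 3: subtract 5×row1 = (0, 0, 23/8, -9/2, 13/2)
step 3: normalize row 2 (÷9/4) = (0, 0, 1, -4/9, -20/9)
  row 0: subtract -1/4×row2 = (1, 0, 0, 26/9, -32/9)
  row 1: subtract 1/8×row2 = (0, 1, 0, 5/9, -2/9)
  row 3: subtract 23/8×row2 = (0, 0, 0, -29/9, 116/9)
step 4: normalize row 3 (÷-29/9) = (0, 0, 0, 1, -4)
  row 0: subtract 26/9×row3 = (1, 0, 0, 0, 8)
  row 1: subtract 5/9×row3 = (0, 1, 0, 0, 2)
  row 2: subtract -4/9×row3 = (0, 0, 1, 0, -4)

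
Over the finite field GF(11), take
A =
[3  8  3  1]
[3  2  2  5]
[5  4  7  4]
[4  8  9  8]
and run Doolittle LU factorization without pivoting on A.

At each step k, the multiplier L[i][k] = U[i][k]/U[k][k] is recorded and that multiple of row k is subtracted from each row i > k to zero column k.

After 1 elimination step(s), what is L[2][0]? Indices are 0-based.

k=0: U[0][0]=3
  eliminate (1,0): mult=1, new row 1: (0, 5, 10, 4); set L[1][0]=1
  eliminate (2,0): mult=9, new row 2: (0, 9, 2, 6); set L[2][0]=9
  eliminate (3,0): mult=5, new row 3: (0, 1, 5, 3); set L[3][0]=5

L[2][0] = 9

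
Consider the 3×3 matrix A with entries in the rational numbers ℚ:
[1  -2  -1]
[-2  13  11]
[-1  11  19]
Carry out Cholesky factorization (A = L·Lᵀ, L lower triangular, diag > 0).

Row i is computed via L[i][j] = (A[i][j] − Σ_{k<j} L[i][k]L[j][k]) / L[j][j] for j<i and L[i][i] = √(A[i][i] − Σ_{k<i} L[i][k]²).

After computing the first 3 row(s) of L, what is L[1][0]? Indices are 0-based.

L[1][0] = -2

Step 1: L[0][0] = √(1) = 1.
  L[1][0] = (-2) / L[0][0] = -2.
Step 2: L[1][1] = √(9) = 3.
  L[2][0] = (-1) / L[0][0] = -1.
  L[2][1] = (9) / L[1][1] = 3.
Step 3: L[2][2] = √(9) = 3.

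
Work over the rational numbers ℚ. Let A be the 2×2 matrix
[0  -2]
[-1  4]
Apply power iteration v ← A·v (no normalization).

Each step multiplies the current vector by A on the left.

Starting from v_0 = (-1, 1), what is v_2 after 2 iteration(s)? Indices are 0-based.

v_0 = (-1, 1).
v_1 = A·v_0 = (-2, 5).
v_2 = A·v_1 = (-10, 22).

v_2 = (-10, 22)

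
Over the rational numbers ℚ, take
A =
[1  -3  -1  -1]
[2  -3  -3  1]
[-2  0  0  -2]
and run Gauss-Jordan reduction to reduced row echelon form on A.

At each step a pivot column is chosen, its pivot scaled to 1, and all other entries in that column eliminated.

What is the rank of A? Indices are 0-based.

rank = 3

[1] R0 /= 1  ⇒  (1, -3, -1, -1)
     R1 -= 2·R0  ⇒  (0, 3, -1, 3)
     R2 -= -2·R0  ⇒  (0, -6, -2, -4)
[2] R1 /= 3  ⇒  (0, 1, -1/3, 1)
     R0 -= -3·R1  ⇒  (1, 0, -2, 2)
     R2 -= -6·R1  ⇒  (0, 0, -4, 2)
[3] R2 /= -4  ⇒  (0, 0, 1, -1/2)
     R0 -= -2·R2  ⇒  (1, 0, 0, 1)
     R1 -= -1/3·R2  ⇒  (0, 1, 0, 5/6)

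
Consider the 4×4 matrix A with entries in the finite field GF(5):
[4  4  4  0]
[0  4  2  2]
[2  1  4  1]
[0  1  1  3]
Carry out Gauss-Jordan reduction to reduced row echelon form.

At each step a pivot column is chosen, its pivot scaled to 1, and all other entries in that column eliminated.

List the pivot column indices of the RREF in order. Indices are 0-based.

pivot columns: 0, 1, 2, 3

pivot(0,0)=4: scale R0 → (1, 1, 1, 0)
  clear (2,0): R2 −= (2)R0 → (0, 4, 2, 1)
pivot(1,1)=4: scale R1 → (0, 1, 3, 3)
  clear (0,1): R0 −= (1)R1 → (1, 0, 3, 2)
  clear (2,1): R2 −= (4)R1 → (0, 0, 0, 4)
  clear (3,1): R3 −= (1)R1 → (0, 0, 3, 0)
pivot(2,2): swap R2↔R3
pivot(2,2)=3: scale R2 → (0, 0, 1, 0)
  clear (0,2): R0 −= (3)R2 → (1, 0, 0, 2)
  clear (1,2): R1 −= (3)R2 → (0, 1, 0, 3)
pivot(3,3)=4: scale R3 → (0, 0, 0, 1)
  clear (0,3): R0 −= (2)R3 → (1, 0, 0, 0)
  clear (1,3): R1 −= (3)R3 → (0, 1, 0, 0)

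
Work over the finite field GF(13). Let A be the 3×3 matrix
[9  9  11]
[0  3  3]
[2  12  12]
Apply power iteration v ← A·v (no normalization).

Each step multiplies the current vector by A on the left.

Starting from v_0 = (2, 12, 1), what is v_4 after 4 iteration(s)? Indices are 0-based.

v_4 = (10, 7, 11)

v_0 = (2, 12, 1).
v_1 = A·v_0 = (7, 0, 4).
v_2 = A·v_1 = (3, 12, 10).
v_3 = A·v_2 = (11, 1, 10).
v_4 = A·v_3 = (10, 7, 11).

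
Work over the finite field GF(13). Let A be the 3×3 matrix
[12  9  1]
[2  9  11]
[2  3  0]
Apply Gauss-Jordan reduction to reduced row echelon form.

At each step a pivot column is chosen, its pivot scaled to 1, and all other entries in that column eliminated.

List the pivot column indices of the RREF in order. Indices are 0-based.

pivot(0,0)=12: scale R0 → (1, 4, 12)
  clear (1,0): R1 −= (2)R0 → (0, 1, 0)
  clear (2,0): R2 −= (2)R0 → (0, 8, 2)
pivot(1,1)=1: scale R1 → (0, 1, 0)
  clear (0,1): R0 −= (4)R1 → (1, 0, 12)
  clear (2,1): R2 −= (8)R1 → (0, 0, 2)
pivot(2,2)=2: scale R2 → (0, 0, 1)
  clear (0,2): R0 −= (12)R2 → (1, 0, 0)

pivot columns: 0, 1, 2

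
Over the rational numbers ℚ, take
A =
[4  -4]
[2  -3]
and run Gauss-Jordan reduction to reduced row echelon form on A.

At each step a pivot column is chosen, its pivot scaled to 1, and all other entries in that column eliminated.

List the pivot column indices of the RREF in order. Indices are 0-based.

pivot columns: 0, 1

[1] R0 /= 4  ⇒  (1, -1)
     R1 -= 2·R0  ⇒  (0, -1)
[2] R1 /= -1  ⇒  (0, 1)
     R0 -= -1·R1  ⇒  (1, 0)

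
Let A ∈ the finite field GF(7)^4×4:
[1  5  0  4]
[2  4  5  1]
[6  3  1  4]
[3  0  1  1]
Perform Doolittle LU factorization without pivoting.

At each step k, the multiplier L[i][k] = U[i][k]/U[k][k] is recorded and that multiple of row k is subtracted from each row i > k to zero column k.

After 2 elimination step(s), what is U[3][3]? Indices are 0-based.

[col 0] pivot 1
  R1 -= 2*R0 → (0, 1, 5, 0)  (L[1][0] := 2)
  R2 -= 6*R0 → (0, 1, 1, 1)  (L[2][0] := 6)
  R3 -= 3*R0 → (0, 6, 1, 3)  (L[3][0] := 3)
[col 1] pivot 1
  R2 -= 1*R1 → (0, 0, 3, 1)  (L[2][1] := 1)
  R3 -= 6*R1 → (0, 0, 6, 3)  (L[3][1] := 6)

U[3][3] = 3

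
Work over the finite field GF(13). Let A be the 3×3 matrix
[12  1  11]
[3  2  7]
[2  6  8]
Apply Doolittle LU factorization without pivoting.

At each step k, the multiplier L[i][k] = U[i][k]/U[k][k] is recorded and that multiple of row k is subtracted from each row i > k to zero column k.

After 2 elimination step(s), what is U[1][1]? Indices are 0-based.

U[1][1] = 5

Step 1: pivot at (0,0) is 12.
  row1 ← row1 − (10)·row0  ⇒  L[1][0]=10, U row1=(0, 5, 1)
  row2 ← row2 − (11)·row0  ⇒  L[2][0]=11, U row2=(0, 8, 4)
Step 2: pivot at (1,1) is 5.
  row2 ← row2 − (12)·row1  ⇒  L[2][1]=12, U row2=(0, 0, 5)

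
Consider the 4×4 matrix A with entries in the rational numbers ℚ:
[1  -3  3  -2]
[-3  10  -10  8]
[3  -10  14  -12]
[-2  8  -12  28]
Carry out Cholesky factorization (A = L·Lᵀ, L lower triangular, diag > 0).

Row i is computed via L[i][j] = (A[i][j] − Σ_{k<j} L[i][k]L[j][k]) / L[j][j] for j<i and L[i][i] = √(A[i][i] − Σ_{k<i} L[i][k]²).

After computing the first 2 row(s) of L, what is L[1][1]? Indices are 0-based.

Step 1: L[0][0] = √(1) = 1.
  L[1][0] = (-3) / L[0][0] = -3.
Step 2: L[1][1] = √(1) = 1.

L[1][1] = 1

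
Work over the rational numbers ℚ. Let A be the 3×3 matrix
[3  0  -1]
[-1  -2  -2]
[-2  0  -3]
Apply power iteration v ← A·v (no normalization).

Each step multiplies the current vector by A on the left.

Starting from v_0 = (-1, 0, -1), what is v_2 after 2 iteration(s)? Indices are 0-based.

v_2 = (-11, -14, -11)

v_0 = (-1, 0, -1).
v_1 = A·v_0 = (-2, 3, 5).
v_2 = A·v_1 = (-11, -14, -11).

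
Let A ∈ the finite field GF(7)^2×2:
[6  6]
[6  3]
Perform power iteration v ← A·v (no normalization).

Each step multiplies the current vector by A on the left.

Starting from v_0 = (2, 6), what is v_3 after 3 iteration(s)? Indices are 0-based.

v_0 = (2, 6).
v_1 = A·v_0 = (6, 2).
v_2 = A·v_1 = (6, 0).
v_3 = A·v_2 = (1, 1).

v_3 = (1, 1)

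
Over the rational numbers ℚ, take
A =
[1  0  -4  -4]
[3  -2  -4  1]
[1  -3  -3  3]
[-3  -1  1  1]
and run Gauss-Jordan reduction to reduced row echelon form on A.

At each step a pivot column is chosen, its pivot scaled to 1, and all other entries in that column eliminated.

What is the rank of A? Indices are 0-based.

pivot(0,0)=1: scale R0 → (1, 0, -4, -4)
  clear (1,0): R1 −= (3)R0 → (0, -2, 8, 13)
  clear (2,0): R2 −= (1)R0 → (0, -3, 1, 7)
  clear (3,0): R3 −= (-3)R0 → (0, -1, -11, -11)
pivot(1,1)=-2: scale R1 → (0, 1, -4, -13/2)
  clear (2,1): R2 −= (-3)R1 → (0, 0, -11, -25/2)
  clear (3,1): R3 −= (-1)R1 → (0, 0, -15, -35/2)
pivot(2,2)=-11: scale R2 → (0, 0, 1, 25/22)
  clear (0,2): R0 −= (-4)R2 → (1, 0, 0, 6/11)
  clear (1,2): R1 −= (-4)R2 → (0, 1, 0, -43/22)
  clear (3,2): R3 −= (-15)R2 → (0, 0, 0, -5/11)
pivot(3,3)=-5/11: scale R3 → (0, 0, 0, 1)
  clear (0,3): R0 −= (6/11)R3 → (1, 0, 0, 0)
  clear (1,3): R1 −= (-43/22)R3 → (0, 1, 0, 0)
  clear (2,3): R2 −= (25/22)R3 → (0, 0, 1, 0)

rank = 4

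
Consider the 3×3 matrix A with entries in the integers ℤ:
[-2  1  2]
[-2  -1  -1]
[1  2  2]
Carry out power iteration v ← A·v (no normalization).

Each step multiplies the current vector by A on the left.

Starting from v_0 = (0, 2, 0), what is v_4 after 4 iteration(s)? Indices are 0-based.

v_4 = (-4, -2, -2)

v_0 = (0, 2, 0).
v_1 = A·v_0 = (2, -2, 4).
v_2 = A·v_1 = (2, -6, 6).
v_3 = A·v_2 = (2, -4, 2).
v_4 = A·v_3 = (-4, -2, -2).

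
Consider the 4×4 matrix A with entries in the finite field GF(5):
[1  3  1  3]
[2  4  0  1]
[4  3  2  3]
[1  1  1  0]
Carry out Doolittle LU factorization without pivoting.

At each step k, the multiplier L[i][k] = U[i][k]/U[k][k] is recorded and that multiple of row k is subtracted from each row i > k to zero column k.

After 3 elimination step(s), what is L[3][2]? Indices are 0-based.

k=0: U[0][0]=1
  eliminate (1,0): mult=2, new row 1: (0, 3, 3, 0); set L[1][0]=2
  eliminate (2,0): mult=4, new row 2: (0, 1, 3, 1); set L[2][0]=4
  eliminate (3,0): mult=1, new row 3: (0, 3, 0, 2); set L[3][0]=1
k=1: U[1][1]=3
  eliminate (2,1): mult=2, new row 2: (0, 0, 2, 1); set L[2][1]=2
  eliminate (3,1): mult=1, new row 3: (0, 0, 2, 2); set L[3][1]=1
k=2: U[2][2]=2
  eliminate (3,2): mult=1, new row 3: (0, 0, 0, 1); set L[3][2]=1

L[3][2] = 1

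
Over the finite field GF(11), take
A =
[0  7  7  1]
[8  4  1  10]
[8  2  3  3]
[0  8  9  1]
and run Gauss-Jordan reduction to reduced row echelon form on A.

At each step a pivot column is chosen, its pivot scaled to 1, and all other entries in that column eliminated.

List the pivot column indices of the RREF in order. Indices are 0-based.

step 1: exchange rows 0,1
step 1: normalize row 0 (÷8) = (1, 6, 7, 4)
  row 2: subtract 8×row0 = (0, 9, 2, 4)
step 2: normalize row 1 (÷7) = (0, 1, 1, 8)
  row 0: subtract 6×row1 = (1, 0, 1, 0)
  row 2: subtract 9×row1 = (0, 0, 4, 9)
  row 3: subtract 8×row1 = (0, 0, 1, 3)
step 3: normalize row 2 (÷4) = (0, 0, 1, 5)
  row 0: subtract 1×row2 = (1, 0, 0, 6)
  row 1: subtract 1×row2 = (0, 1, 0, 3)
  row 3: subtract 1×row2 = (0, 0, 0, 9)
step 4: normalize row 3 (÷9) = (0, 0, 0, 1)
  row 0: subtract 6×row3 = (1, 0, 0, 0)
  row 1: subtract 3×row3 = (0, 1, 0, 0)
  row 2: subtract 5×row3 = (0, 0, 1, 0)

pivot columns: 0, 1, 2, 3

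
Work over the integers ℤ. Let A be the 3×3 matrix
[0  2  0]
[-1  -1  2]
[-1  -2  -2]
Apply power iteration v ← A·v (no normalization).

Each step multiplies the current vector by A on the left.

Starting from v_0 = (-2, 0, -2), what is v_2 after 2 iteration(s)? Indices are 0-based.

v_2 = (-4, 14, -8)

v_0 = (-2, 0, -2).
v_1 = A·v_0 = (0, -2, 6).
v_2 = A·v_1 = (-4, 14, -8).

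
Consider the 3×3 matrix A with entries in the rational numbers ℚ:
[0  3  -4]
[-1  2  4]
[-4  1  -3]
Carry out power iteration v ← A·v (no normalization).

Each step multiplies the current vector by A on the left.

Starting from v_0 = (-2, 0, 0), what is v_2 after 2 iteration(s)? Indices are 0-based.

v_0 = (-2, 0, 0).
v_1 = A·v_0 = (0, 2, 8).
v_2 = A·v_1 = (-26, 36, -22).

v_2 = (-26, 36, -22)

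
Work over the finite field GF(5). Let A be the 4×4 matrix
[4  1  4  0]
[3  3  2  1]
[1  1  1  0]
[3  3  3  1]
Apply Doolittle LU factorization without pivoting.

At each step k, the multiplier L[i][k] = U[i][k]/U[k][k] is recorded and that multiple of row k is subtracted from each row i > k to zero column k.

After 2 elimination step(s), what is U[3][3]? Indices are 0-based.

U[3][3] = 0

k=0: U[0][0]=4
  eliminate (1,0): mult=2, new row 1: (0, 1, 4, 1); set L[1][0]=2
  eliminate (2,0): mult=4, new row 2: (0, 2, 0, 0); set L[2][0]=4
  eliminate (3,0): mult=2, new row 3: (0, 1, 0, 1); set L[3][0]=2
k=1: U[1][1]=1
  eliminate (2,1): mult=2, new row 2: (0, 0, 2, 3); set L[2][1]=2
  eliminate (3,1): mult=1, new row 3: (0, 0, 1, 0); set L[3][1]=1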